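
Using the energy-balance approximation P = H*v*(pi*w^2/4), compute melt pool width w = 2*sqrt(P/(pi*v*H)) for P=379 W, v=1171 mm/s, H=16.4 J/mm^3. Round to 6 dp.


w = 2*sqrt(379/(pi*1171*16.4)) = 0.158516 mm


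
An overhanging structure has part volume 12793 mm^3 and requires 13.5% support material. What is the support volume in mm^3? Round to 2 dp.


V_support = 12793 * 0.135 = 1727.06 mm^3


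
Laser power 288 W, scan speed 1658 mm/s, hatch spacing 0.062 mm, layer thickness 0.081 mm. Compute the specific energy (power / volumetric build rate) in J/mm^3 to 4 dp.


Build rate = 1658 * 0.062 * 0.081 = 8.326476 mm^3/s
SE = 288 / 8.326476 = 34.5885 J/mm^3


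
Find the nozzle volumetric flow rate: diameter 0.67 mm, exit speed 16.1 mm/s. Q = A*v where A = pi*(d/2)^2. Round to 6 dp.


A = pi*(0.67/2)^2 = 0.35256524 mm^2
Q = 0.35256524 * 16.1 = 5.6763 mm^3/s


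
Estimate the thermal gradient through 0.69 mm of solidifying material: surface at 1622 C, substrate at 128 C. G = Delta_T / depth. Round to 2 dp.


G = (1622-128)/0.69 = 2165.22 C/mm


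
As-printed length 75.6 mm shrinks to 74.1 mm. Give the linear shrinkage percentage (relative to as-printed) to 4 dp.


Shrinkage = ((75.6-74.1)/75.6)*100 = 1.9841 %


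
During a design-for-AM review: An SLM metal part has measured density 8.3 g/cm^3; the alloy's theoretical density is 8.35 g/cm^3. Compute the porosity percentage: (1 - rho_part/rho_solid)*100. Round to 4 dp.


Porosity = (1-8.3/8.35)*100 = 0.5988 %


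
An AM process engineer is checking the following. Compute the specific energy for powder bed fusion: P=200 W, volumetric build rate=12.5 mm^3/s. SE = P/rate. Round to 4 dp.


SE = 200 / 12.5 = 16.0 J/mm^3


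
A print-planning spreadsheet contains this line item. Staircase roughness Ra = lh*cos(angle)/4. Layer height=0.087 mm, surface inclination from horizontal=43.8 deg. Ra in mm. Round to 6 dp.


Ra = 0.087 * cos(43.8) / 4 = 0.015698 mm


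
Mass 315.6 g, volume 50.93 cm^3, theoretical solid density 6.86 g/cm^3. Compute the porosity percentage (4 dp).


rho_part = 315.6 / 50.93 = 6.19674062 g/cm^3
Porosity = (1 - 6.19674062/6.86)*100 = 9.6685 %


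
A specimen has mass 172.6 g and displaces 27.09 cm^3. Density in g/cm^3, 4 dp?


rho = 172.6 / 27.09 = 6.3714 g/cm^3


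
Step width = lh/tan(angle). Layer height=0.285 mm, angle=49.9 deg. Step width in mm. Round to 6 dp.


step = 0.285 / tan(49.9) = 0.239992 mm


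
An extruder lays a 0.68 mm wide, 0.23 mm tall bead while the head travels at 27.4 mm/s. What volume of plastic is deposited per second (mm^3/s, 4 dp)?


Rate = 0.68 * 0.23 * 27.4 = 4.2854 mm^3/s


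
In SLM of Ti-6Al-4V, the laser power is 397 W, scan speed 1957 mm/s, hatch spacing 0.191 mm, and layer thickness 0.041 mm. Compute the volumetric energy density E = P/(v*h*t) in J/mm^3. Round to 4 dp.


E = 397 / (1957*0.191*0.041) = 25.9049 J/mm^3


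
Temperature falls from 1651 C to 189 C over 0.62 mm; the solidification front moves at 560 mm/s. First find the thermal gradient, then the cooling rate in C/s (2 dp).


G = (1651-189)/0.62 = 2358.06451613 C/mm
CR = 2358.06451613 * 560 = 1320516.13 C/s


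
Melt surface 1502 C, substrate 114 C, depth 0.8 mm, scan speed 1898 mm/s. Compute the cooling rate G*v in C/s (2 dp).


G = (1502-114)/0.8 = 1735.0 C/mm
CR = 1735.0 * 1898 = 3293030.0 C/s


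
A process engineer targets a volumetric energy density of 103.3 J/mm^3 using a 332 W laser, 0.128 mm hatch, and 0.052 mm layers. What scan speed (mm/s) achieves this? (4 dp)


v = 332 / (103.3*0.128*0.052) = 482.8636 mm/s


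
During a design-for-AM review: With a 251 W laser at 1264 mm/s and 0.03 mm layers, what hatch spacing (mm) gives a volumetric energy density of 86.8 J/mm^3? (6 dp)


h = 251 / (86.8*1264*0.03) = 0.076258 mm


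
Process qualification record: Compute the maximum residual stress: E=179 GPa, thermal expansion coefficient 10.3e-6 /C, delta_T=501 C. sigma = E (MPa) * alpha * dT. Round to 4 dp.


sigma = 179*1000 * 10.3e-6 * 501 = 923.6937 MPa


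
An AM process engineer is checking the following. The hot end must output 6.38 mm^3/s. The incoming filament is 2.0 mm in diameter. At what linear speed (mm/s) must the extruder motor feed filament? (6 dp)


A = pi*(2.0/2)^2 = 3.141593
v = 6.38 / 3.141593 = 2.030817 mm/s


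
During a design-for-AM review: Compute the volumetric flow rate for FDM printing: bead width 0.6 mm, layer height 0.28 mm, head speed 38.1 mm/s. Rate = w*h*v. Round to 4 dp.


Rate = 0.6 * 0.28 * 38.1 = 6.4008 mm^3/s


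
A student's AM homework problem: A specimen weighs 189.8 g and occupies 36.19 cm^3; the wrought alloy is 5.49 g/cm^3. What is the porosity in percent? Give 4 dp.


rho_part = 189.8 / 36.19 = 5.24454269 g/cm^3
Porosity = (1 - 5.24454269/5.49)*100 = 4.471 %


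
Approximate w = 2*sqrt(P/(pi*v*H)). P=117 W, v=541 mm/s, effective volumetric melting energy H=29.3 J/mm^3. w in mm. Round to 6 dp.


w = 2*sqrt(117/(pi*541*29.3)) = 0.096943 mm


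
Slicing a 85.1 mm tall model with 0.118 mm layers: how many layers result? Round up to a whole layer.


Layers = ceil(85.1/0.118) = 722


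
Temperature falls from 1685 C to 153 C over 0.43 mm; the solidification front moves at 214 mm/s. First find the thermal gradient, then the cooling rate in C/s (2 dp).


G = (1685-153)/0.43 = 3562.79069767 C/mm
CR = 3562.79069767 * 214 = 762437.21 C/s


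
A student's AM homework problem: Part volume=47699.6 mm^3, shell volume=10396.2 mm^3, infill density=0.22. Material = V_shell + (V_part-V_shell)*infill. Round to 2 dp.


V_infill = (47699.6 - 10396.2) * 0.22 = 8206.75
V_total = 10396.2 + 8206.75 = 18602.95 mm^3


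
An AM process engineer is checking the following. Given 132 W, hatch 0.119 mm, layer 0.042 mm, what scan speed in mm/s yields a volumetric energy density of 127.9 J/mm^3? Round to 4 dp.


v = 132 / (127.9*0.119*0.042) = 206.4939 mm/s


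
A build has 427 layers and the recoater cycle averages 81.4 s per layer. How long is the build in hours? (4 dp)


t = 427 * 81.4 / 3600 = 9.6549 hrs


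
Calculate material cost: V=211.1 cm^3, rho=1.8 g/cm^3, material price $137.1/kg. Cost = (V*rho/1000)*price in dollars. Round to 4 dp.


Mass = 211.1*1.8/1000 = 0.37998 kg
Cost = 0.37998 * 137.1 = 52.0953 $


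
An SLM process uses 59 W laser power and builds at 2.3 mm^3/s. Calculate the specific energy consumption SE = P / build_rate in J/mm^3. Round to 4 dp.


SE = 59 / 2.3 = 25.6522 J/mm^3


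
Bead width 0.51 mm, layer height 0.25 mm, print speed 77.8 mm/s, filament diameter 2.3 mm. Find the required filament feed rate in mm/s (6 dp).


Q = 0.51 * 0.25 * 77.8 = 9.9195 mm^3/s
A_fil = pi*(2.3/2)^2 = 4.15475628 mm^2
v_feed = 9.9195 / 4.15475628 = 2.387505 mm/s


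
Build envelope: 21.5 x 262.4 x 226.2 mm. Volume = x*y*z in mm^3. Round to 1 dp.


V = 21.5 * 262.4 * 226.2 = 1276129.9 mm^3


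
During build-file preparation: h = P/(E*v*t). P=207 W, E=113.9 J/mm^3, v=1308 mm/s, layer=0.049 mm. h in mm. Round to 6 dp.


h = 207 / (113.9*1308*0.049) = 0.028356 mm


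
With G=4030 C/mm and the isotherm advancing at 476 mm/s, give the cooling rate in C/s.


CR = 4030 * 476 = 1918280 C/s


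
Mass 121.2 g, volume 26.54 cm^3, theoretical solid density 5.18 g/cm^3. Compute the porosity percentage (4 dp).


rho_part = 121.2 / 26.54 = 4.56669179 g/cm^3
Porosity = (1 - 4.56669179/5.18)*100 = 11.8399 %


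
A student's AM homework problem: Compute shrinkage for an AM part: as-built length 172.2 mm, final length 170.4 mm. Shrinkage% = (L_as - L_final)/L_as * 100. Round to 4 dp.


Shrinkage = ((172.2-170.4)/172.2)*100 = 1.0453 %


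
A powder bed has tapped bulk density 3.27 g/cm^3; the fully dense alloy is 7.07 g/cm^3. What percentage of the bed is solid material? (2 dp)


Packing = (3.27/7.07)*100 = 46.25 %


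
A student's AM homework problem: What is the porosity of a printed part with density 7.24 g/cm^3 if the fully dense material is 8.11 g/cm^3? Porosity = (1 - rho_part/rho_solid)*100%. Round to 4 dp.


Porosity = (1-7.24/8.11)*100 = 10.7275 %


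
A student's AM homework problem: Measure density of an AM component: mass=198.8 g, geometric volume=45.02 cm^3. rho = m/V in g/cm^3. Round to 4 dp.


rho = 198.8 / 45.02 = 4.4158 g/cm^3


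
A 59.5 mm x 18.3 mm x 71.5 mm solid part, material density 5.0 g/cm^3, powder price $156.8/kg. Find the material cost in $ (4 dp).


V = 59.5 * 18.3 * 71.5 = 77852.775 mm^3 = 77.852775 cm^3
Mass = 77.852775 * 5.0 / 1000 = 0.38926388 kg
Cost = 0.38926388 * 156.8 = 61.0366 $


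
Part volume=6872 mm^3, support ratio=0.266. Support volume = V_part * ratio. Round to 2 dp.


V_support = 6872 * 0.266 = 1827.95 mm^3


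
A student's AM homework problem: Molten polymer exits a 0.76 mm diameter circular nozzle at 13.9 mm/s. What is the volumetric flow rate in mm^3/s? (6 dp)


A = pi*(0.76/2)^2 = 0.45364598 mm^2
Q = 0.45364598 * 13.9 = 6.305679 mm^3/s


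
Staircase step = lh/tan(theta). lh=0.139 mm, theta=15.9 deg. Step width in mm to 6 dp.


step = 0.139 / tan(15.9) = 0.487963 mm


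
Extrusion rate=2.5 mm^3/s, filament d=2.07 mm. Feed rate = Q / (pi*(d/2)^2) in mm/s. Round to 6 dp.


A = pi*(2.07/2)^2 = 3.365353
v = 2.5 / 3.365353 = 0.742864 mm/s


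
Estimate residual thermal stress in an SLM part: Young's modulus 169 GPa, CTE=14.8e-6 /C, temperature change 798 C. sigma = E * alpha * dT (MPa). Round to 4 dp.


sigma = 169*1000 * 14.8e-6 * 798 = 1995.9576 MPa


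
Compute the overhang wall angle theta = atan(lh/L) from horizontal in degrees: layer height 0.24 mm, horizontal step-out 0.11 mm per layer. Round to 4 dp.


angle = atan(0.24/0.11) = 65.3764 degrees


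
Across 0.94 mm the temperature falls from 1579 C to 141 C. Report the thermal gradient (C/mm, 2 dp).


G = (1579-141)/0.94 = 1529.79 C/mm


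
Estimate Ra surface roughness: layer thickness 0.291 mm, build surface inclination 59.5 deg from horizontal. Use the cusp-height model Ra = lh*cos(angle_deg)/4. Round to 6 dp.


Ra = 0.291 * cos(59.5) / 4 = 0.036923 mm


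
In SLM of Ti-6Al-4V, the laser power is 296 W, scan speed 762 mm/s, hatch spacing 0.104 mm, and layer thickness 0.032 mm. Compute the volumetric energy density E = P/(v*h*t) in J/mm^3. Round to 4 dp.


E = 296 / (762*0.104*0.032) = 116.7222 J/mm^3


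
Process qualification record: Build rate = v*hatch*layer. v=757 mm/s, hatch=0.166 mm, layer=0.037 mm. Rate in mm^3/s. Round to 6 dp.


Rate = 757 * 0.166 * 0.037 = 4.649494 mm^3/s


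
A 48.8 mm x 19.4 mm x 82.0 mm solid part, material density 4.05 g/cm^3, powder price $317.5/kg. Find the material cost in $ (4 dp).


V = 48.8 * 19.4 * 82.0 = 77631.04 mm^3 = 77.63104 cm^3
Mass = 77.63104 * 4.05 / 1000 = 0.31440571 kg
Cost = 0.31440571 * 317.5 = 99.8238 $


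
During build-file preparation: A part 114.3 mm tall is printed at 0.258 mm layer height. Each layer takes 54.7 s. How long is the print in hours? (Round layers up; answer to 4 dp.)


Layers = ceil(114.3/0.258) = 444
t = 444 * 54.7 / 3600 = 6.7463 hrs


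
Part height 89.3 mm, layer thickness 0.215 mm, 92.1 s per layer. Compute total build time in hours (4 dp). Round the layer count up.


Layers = ceil(89.3/0.215) = 416
t = 416 * 92.1 / 3600 = 10.6427 hrs


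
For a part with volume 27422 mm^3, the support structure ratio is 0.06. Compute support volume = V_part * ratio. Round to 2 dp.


V_support = 27422 * 0.06 = 1645.32 mm^3


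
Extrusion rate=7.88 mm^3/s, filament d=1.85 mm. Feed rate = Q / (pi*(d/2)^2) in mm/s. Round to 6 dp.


A = pi*(1.85/2)^2 = 2.688025
v = 7.88 / 2.688025 = 2.93152 mm/s


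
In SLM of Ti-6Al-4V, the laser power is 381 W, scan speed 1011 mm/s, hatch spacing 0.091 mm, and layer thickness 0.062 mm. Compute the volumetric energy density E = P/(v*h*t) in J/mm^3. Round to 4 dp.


E = 381 / (1011*0.091*0.062) = 66.7945 J/mm^3


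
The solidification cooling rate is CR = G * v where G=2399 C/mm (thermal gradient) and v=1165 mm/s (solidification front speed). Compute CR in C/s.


CR = 2399 * 1165 = 2794835 C/s


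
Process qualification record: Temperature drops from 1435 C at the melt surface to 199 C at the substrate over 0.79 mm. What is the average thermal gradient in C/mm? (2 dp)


G = (1435-199)/0.79 = 1564.56 C/mm


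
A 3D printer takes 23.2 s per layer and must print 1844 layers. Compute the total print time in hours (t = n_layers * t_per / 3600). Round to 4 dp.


t = 1844 * 23.2 / 3600 = 11.8836 hrs


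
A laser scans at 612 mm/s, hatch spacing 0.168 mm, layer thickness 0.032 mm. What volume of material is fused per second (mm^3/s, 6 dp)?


Rate = 612 * 0.168 * 0.032 = 3.290112 mm^3/s


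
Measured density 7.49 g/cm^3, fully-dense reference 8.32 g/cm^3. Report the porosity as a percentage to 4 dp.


Porosity = (1-7.49/8.32)*100 = 9.976 %


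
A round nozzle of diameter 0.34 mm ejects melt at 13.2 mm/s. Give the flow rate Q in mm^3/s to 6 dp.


A = pi*(0.34/2)^2 = 0.09079203 mm^2
Q = 0.09079203 * 13.2 = 1.198455 mm^3/s


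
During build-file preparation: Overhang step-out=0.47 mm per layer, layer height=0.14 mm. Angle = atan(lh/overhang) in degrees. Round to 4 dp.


angle = atan(0.14/0.47) = 16.5873 degrees


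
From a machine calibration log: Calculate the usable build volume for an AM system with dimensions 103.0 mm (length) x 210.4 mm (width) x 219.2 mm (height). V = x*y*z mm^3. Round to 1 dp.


V = 103.0 * 210.4 * 219.2 = 4750327.0 mm^3


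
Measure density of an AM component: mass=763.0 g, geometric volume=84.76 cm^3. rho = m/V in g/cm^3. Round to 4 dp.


rho = 763.0 / 84.76 = 9.0019 g/cm^3


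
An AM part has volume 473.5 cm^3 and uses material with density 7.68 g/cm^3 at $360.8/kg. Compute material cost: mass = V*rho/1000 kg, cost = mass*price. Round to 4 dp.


Mass = 473.5*7.68/1000 = 3.63648 kg
Cost = 3.63648 * 360.8 = 1312.042 $


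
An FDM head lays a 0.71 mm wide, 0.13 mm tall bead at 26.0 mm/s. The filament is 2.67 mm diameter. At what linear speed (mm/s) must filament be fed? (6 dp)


Q = 0.71 * 0.13 * 26.0 = 2.3998 mm^3/s
A_fil = pi*(2.67/2)^2 = 5.59902497 mm^2
v_feed = 2.3998 / 5.59902497 = 0.42861 mm/s


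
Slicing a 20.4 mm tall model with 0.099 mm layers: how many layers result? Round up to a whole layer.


Layers = ceil(20.4/0.099) = 207


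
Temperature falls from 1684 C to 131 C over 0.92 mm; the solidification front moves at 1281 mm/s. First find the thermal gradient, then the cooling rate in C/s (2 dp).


G = (1684-131)/0.92 = 1688.04347826 C/mm
CR = 1688.04347826 * 1281 = 2162383.7 C/s


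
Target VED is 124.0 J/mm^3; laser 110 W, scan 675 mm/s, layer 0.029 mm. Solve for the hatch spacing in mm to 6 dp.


h = 110 / (124.0*675*0.029) = 0.045318 mm


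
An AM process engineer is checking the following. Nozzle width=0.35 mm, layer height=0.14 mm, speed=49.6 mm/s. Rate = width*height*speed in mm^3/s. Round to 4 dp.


Rate = 0.35 * 0.14 * 49.6 = 2.4304 mm^3/s


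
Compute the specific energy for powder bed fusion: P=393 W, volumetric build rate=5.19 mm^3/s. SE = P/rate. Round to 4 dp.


SE = 393 / 5.19 = 75.7225 J/mm^3


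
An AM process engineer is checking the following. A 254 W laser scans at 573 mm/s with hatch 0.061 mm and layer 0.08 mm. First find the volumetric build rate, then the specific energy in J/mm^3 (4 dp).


Build rate = 573 * 0.061 * 0.08 = 2.79624 mm^3/s
SE = 254 / 2.79624 = 90.8363 J/mm^3


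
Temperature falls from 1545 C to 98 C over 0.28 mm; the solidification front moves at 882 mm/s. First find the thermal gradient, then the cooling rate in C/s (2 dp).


G = (1545-98)/0.28 = 5167.85714286 C/mm
CR = 5167.85714286 * 882 = 4558050.0 C/s


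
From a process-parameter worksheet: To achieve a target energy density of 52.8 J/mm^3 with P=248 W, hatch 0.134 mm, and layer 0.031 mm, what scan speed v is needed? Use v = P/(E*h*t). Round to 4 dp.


v = 248 / (52.8*0.134*0.031) = 1130.7101 mm/s


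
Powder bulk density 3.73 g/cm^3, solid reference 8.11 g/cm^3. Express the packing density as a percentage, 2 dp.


Packing = (3.73/8.11)*100 = 45.99 %


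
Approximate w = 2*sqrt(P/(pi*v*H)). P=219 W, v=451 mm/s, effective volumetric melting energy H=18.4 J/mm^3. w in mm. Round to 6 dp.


w = 2*sqrt(219/(pi*451*18.4)) = 0.183307 mm


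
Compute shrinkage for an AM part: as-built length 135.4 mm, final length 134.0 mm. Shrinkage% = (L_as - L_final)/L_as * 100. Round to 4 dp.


Shrinkage = ((135.4-134.0)/135.4)*100 = 1.034 %


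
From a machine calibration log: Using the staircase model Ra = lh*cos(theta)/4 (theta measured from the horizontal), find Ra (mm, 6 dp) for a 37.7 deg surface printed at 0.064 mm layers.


Ra = 0.064 * cos(37.7) / 4 = 0.01266 mm


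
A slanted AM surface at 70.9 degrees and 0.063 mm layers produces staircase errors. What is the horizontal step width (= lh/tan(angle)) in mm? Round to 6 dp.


step = 0.063 / tan(70.9) = 0.021816 mm


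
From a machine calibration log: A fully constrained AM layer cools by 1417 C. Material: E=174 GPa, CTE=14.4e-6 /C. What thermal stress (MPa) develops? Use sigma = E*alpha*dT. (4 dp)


sigma = 174*1000 * 14.4e-6 * 1417 = 3550.4352 MPa


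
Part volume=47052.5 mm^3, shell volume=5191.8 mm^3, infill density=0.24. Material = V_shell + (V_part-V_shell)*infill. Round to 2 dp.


V_infill = (47052.5 - 5191.8) * 0.24 = 10046.57
V_total = 5191.8 + 10046.57 = 15238.37 mm^3


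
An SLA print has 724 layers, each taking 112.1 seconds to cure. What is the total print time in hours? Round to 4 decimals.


t = 724 * 112.1 / 3600 = 22.5446 hrs


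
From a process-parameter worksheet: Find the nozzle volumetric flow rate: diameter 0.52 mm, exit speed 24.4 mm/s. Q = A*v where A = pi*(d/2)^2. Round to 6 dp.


A = pi*(0.52/2)^2 = 0.21237166 mm^2
Q = 0.21237166 * 24.4 = 5.181869 mm^3/s


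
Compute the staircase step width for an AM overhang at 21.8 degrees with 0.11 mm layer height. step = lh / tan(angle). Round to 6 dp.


step = 0.11 / tan(21.8) = 0.27502 mm


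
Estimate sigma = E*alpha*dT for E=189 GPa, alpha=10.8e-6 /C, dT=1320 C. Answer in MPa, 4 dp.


sigma = 189*1000 * 10.8e-6 * 1320 = 2694.384 MPa


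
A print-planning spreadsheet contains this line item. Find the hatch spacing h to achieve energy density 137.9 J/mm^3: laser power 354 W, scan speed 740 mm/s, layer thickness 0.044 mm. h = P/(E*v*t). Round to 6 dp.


h = 354 / (137.9*740*0.044) = 0.078841 mm


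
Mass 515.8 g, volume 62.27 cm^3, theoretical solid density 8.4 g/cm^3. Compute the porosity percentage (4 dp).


rho_part = 515.8 / 62.27 = 8.28328248 g/cm^3
Porosity = (1 - 8.28328248/8.4)*100 = 1.3895 %


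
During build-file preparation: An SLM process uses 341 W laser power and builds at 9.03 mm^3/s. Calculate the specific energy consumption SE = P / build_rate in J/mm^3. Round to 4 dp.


SE = 341 / 9.03 = 37.763 J/mm^3


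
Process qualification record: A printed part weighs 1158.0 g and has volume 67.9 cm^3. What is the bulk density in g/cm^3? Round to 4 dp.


rho = 1158.0 / 67.9 = 17.0545 g/cm^3


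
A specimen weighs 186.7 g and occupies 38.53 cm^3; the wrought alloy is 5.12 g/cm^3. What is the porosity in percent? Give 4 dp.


rho_part = 186.7 / 38.53 = 4.84557488 g/cm^3
Porosity = (1 - 4.84557488/5.12)*100 = 5.3599 %


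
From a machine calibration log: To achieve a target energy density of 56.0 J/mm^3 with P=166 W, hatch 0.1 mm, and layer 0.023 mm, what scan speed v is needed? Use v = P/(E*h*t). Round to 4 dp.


v = 166 / (56.0*0.1*0.023) = 1288.8199 mm/s


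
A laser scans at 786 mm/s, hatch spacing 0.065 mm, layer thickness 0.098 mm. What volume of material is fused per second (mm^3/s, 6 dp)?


Rate = 786 * 0.065 * 0.098 = 5.00682 mm^3/s


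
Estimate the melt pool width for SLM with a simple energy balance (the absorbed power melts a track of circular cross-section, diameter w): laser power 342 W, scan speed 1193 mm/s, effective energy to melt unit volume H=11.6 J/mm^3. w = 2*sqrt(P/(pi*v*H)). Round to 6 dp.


w = 2*sqrt(342/(pi*1193*11.6)) = 0.177386 mm


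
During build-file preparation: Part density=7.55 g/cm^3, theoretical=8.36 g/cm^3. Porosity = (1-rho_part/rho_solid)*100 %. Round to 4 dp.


Porosity = (1-7.55/8.36)*100 = 9.689 %


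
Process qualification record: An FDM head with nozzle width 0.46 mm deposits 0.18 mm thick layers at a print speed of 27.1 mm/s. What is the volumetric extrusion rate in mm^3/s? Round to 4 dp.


Rate = 0.46 * 0.18 * 27.1 = 2.2439 mm^3/s


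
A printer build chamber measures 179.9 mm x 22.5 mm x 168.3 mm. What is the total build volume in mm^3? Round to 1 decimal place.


V = 179.9 * 22.5 * 168.3 = 681236.3 mm^3


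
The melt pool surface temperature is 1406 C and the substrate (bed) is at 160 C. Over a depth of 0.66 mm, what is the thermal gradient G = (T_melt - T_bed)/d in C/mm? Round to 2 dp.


G = (1406-160)/0.66 = 1887.88 C/mm


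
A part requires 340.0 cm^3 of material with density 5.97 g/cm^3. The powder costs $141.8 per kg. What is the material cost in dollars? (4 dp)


Mass = 340.0*5.97/1000 = 2.0298 kg
Cost = 2.0298 * 141.8 = 287.8256 $


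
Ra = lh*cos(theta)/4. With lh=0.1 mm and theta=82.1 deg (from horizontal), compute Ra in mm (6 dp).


Ra = 0.1 * cos(82.1) / 4 = 0.003436 mm


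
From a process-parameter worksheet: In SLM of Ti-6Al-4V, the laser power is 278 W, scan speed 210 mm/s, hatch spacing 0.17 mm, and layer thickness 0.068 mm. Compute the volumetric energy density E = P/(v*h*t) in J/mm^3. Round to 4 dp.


E = 278 / (210*0.17*0.068) = 114.5164 J/mm^3


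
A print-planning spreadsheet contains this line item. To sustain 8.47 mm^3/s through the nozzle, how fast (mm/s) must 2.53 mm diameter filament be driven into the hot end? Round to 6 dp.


A = pi*(2.53/2)^2 = 5.027255
v = 8.47 / 5.027255 = 1.684816 mm/s


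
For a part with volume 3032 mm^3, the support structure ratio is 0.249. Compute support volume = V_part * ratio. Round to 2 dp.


V_support = 3032 * 0.249 = 754.97 mm^3


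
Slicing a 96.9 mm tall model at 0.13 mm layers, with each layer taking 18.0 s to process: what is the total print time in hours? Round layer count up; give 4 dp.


Layers = ceil(96.9/0.13) = 746
t = 746 * 18.0 / 3600 = 3.73 hrs


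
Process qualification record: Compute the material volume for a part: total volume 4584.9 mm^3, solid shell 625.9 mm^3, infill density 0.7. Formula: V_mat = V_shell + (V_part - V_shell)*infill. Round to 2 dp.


V_infill = (4584.9 - 625.9) * 0.7 = 2771.3
V_total = 625.9 + 2771.3 = 3397.2 mm^3


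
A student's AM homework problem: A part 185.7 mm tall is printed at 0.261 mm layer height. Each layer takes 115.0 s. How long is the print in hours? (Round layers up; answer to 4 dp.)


Layers = ceil(185.7/0.261) = 712
t = 712 * 115.0 / 3600 = 22.7444 hrs


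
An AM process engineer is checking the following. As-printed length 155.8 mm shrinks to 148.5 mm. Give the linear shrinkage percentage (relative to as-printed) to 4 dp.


Shrinkage = ((155.8-148.5)/155.8)*100 = 4.6855 %


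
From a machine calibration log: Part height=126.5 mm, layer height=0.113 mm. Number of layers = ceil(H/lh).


Layers = ceil(126.5/0.113) = 1120


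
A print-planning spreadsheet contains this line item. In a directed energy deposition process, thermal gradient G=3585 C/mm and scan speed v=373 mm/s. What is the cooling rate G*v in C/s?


CR = 3585 * 373 = 1337205 C/s


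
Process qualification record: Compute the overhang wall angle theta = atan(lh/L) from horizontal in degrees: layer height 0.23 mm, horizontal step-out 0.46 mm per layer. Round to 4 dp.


angle = atan(0.23/0.46) = 26.5651 degrees


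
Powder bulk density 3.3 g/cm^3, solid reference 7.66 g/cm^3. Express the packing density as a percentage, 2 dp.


Packing = (3.3/7.66)*100 = 43.08 %


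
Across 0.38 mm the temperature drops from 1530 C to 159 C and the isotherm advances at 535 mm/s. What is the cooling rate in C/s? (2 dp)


G = (1530-159)/0.38 = 3607.89473684 C/mm
CR = 3607.89473684 * 535 = 1930223.68 C/s


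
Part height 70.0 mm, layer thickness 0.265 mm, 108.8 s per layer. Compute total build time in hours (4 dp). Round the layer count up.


Layers = ceil(70.0/0.265) = 265
t = 265 * 108.8 / 3600 = 8.0089 hrs


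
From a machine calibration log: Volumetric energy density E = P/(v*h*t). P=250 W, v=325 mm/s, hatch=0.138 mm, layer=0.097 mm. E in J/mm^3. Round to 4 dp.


E = 250 / (325*0.138*0.097) = 57.4653 J/mm^3


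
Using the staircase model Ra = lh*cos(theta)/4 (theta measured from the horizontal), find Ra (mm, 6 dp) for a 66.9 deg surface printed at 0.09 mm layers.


Ra = 0.09 * cos(66.9) / 4 = 0.008828 mm


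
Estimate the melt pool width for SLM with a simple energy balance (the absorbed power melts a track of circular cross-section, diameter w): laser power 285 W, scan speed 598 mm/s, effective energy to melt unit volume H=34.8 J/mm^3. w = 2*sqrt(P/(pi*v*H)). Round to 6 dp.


w = 2*sqrt(285/(pi*598*34.8)) = 0.13205 mm


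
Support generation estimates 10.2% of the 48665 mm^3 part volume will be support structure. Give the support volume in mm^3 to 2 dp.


V_support = 48665 * 0.102 = 4963.83 mm^3


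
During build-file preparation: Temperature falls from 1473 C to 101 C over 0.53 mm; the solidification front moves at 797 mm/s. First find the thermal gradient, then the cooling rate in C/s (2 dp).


G = (1473-101)/0.53 = 2588.67924528 C/mm
CR = 2588.67924528 * 797 = 2063177.36 C/s


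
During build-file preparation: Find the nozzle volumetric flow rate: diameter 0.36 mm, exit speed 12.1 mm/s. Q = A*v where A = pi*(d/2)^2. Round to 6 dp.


A = pi*(0.36/2)^2 = 0.1017876 mm^2
Q = 0.1017876 * 12.1 = 1.23163 mm^3/s


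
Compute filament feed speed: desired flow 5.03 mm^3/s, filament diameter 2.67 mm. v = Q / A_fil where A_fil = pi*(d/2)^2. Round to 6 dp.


A = pi*(2.67/2)^2 = 5.599025
v = 5.03 / 5.599025 = 0.898371 mm/s


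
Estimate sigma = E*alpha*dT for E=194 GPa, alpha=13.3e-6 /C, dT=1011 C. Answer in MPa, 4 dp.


sigma = 194*1000 * 13.3e-6 * 1011 = 2608.5822 MPa


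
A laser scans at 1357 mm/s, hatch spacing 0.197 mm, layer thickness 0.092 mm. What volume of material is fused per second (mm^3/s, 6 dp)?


Rate = 1357 * 0.197 * 0.092 = 24.594268 mm^3/s


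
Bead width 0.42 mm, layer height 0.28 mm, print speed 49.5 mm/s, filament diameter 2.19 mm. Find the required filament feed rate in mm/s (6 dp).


Q = 0.42 * 0.28 * 49.5 = 5.8212 mm^3/s
A_fil = pi*(2.19/2)^2 = 3.76684813 mm^2
v_feed = 5.8212 / 3.76684813 = 1.545377 mm/s


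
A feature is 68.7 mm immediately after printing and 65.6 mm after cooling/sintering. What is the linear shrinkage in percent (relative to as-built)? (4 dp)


Shrinkage = ((68.7-65.6)/68.7)*100 = 4.5124 %


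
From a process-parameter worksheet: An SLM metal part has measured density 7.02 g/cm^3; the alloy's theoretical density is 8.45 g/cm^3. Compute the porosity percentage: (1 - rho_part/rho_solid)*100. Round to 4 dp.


Porosity = (1-7.02/8.45)*100 = 16.9231 %


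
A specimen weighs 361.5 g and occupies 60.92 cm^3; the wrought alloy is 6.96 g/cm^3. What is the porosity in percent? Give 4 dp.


rho_part = 361.5 / 60.92 = 5.93401182 g/cm^3
Porosity = (1 - 5.93401182/6.96)*100 = 14.7412 %


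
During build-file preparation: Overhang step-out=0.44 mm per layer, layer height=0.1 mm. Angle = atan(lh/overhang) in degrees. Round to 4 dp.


angle = atan(0.1/0.44) = 12.8043 degrees


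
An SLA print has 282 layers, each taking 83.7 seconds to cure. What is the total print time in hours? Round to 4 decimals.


t = 282 * 83.7 / 3600 = 6.5565 hrs


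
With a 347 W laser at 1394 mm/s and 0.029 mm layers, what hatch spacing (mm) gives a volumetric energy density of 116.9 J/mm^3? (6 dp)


h = 347 / (116.9*1394*0.029) = 0.073427 mm


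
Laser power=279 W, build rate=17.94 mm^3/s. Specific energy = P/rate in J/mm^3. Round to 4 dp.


SE = 279 / 17.94 = 15.5518 J/mm^3


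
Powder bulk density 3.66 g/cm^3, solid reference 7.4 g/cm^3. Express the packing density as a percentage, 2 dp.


Packing = (3.66/7.4)*100 = 49.46 %


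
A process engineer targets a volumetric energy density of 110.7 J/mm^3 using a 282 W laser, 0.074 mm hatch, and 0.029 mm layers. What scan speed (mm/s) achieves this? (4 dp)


v = 282 / (110.7*0.074*0.029) = 1187.0575 mm/s


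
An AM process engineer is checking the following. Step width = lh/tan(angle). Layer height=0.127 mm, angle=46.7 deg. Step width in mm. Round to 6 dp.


step = 0.127 / tan(46.7) = 0.119679 mm


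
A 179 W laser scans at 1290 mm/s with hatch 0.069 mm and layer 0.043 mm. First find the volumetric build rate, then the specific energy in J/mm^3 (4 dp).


Build rate = 1290 * 0.069 * 0.043 = 3.82743 mm^3/s
SE = 179 / 3.82743 = 46.7677 J/mm^3


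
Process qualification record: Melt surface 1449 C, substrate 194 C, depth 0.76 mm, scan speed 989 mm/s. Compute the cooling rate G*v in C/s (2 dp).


G = (1449-194)/0.76 = 1651.31578947 C/mm
CR = 1651.31578947 * 989 = 1633151.32 C/s


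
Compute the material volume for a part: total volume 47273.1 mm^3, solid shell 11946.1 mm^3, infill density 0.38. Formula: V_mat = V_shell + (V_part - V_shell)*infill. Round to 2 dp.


V_infill = (47273.1 - 11946.1) * 0.38 = 13424.26
V_total = 11946.1 + 13424.26 = 25370.36 mm^3


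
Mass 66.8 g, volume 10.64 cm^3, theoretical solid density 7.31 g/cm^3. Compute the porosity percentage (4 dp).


rho_part = 66.8 / 10.64 = 6.27819549 g/cm^3
Porosity = (1 - 6.27819549/7.31)*100 = 14.115 %


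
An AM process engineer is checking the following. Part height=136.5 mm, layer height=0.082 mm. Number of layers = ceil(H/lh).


Layers = ceil(136.5/0.082) = 1665


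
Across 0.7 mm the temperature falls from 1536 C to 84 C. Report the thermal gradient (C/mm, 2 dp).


G = (1536-84)/0.7 = 2074.29 C/mm


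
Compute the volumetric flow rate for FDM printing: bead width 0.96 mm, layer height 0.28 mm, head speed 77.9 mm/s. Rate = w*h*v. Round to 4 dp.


Rate = 0.96 * 0.28 * 77.9 = 20.9395 mm^3/s


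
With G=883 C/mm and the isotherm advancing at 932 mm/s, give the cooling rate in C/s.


CR = 883 * 932 = 822956 C/s


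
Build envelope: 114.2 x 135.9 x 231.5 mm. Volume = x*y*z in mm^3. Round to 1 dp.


V = 114.2 * 135.9 * 231.5 = 3592829.1 mm^3


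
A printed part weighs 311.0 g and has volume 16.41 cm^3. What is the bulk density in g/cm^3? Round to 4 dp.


rho = 311.0 / 16.41 = 18.9519 g/cm^3


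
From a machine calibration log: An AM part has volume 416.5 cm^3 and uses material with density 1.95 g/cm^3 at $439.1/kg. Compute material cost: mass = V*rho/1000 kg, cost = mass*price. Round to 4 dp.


Mass = 416.5*1.95/1000 = 0.812175 kg
Cost = 0.812175 * 439.1 = 356.626 $


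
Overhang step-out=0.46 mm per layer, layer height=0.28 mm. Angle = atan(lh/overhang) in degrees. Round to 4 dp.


angle = atan(0.28/0.46) = 31.3287 degrees


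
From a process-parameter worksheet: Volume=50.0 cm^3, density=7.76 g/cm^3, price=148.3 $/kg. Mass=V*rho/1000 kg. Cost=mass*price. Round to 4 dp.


Mass = 50.0*7.76/1000 = 0.388 kg
Cost = 0.388 * 148.3 = 57.5404 $


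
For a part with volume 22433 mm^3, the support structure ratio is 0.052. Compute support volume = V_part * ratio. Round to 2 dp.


V_support = 22433 * 0.052 = 1166.52 mm^3


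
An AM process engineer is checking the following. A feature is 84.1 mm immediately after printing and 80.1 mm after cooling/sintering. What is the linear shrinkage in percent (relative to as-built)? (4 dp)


Shrinkage = ((84.1-80.1)/84.1)*100 = 4.7562 %


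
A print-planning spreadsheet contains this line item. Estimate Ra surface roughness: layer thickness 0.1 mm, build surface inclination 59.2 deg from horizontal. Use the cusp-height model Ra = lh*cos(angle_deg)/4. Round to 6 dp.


Ra = 0.1 * cos(59.2) / 4 = 0.012801 mm


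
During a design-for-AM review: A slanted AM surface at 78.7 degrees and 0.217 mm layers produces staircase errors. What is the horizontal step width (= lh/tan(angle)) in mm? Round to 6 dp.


step = 0.217 / tan(78.7) = 0.043361 mm


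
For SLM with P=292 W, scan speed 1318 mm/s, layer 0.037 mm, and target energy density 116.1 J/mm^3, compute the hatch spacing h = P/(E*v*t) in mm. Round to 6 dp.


h = 292 / (116.1*1318*0.037) = 0.051574 mm


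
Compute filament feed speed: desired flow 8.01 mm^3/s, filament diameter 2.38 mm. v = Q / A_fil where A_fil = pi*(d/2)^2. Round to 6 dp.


A = pi*(2.38/2)^2 = 4.448809
v = 8.01 / 4.448809 = 1.800482 mm/s


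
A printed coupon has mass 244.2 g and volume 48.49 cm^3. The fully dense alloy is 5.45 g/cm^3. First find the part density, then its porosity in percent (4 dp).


rho_part = 244.2 / 48.49 = 5.03608992 g/cm^3
Porosity = (1 - 5.03608992/5.45)*100 = 7.5947 %


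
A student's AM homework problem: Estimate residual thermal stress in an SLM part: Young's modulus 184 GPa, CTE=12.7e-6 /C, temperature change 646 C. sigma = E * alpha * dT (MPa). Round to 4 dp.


sigma = 184*1000 * 12.7e-6 * 646 = 1509.5728 MPa


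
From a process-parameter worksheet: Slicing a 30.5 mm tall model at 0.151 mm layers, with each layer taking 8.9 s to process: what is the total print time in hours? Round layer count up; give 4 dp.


Layers = ceil(30.5/0.151) = 202
t = 202 * 8.9 / 3600 = 0.4994 hrs


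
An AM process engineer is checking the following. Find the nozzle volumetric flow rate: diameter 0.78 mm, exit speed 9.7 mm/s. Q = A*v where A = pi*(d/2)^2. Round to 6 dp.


A = pi*(0.78/2)^2 = 0.47783624 mm^2
Q = 0.47783624 * 9.7 = 4.635012 mm^3/s


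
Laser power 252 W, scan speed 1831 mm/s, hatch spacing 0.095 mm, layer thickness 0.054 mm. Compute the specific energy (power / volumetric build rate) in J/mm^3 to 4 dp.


Build rate = 1831 * 0.095 * 0.054 = 9.39303 mm^3/s
SE = 252 / 9.39303 = 26.8284 J/mm^3


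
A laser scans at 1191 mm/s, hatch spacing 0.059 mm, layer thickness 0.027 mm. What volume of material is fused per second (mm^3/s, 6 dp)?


Rate = 1191 * 0.059 * 0.027 = 1.897263 mm^3/s


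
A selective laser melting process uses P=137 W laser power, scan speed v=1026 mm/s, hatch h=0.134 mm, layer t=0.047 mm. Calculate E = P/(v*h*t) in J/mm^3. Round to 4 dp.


E = 137 / (1026*0.134*0.047) = 21.2017 J/mm^3


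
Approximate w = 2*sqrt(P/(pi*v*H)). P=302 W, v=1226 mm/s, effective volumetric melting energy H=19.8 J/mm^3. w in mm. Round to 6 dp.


w = 2*sqrt(302/(pi*1226*19.8)) = 0.125858 mm


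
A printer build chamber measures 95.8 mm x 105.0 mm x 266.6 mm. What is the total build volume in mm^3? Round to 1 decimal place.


V = 95.8 * 105.0 * 266.6 = 2681729.4 mm^3


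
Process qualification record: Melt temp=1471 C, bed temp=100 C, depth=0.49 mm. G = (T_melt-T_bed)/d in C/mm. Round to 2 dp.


G = (1471-100)/0.49 = 2797.96 C/mm


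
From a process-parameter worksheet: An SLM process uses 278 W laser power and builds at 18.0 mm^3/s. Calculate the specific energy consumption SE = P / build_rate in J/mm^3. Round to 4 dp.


SE = 278 / 18.0 = 15.4444 J/mm^3


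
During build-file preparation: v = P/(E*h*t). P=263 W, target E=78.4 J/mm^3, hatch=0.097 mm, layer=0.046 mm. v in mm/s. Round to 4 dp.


v = 263 / (78.4*0.097*0.046) = 751.8135 mm/s


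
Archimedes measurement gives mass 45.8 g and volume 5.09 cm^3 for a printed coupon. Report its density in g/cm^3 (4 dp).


rho = 45.8 / 5.09 = 8.998 g/cm^3


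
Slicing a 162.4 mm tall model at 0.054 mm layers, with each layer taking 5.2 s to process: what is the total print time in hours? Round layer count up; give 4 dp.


Layers = ceil(162.4/0.054) = 3008
t = 3008 * 5.2 / 3600 = 4.3449 hrs


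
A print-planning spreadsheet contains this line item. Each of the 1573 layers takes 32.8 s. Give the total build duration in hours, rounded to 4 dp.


t = 1573 * 32.8 / 3600 = 14.3318 hrs


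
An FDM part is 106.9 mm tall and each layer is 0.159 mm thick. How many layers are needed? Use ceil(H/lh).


Layers = ceil(106.9/0.159) = 673


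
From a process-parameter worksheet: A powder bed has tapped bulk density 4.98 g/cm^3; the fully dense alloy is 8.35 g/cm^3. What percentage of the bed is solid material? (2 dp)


Packing = (4.98/8.35)*100 = 59.64 %


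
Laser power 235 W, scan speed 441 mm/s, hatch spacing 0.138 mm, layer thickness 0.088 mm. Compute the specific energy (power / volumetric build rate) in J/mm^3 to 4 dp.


Build rate = 441 * 0.138 * 0.088 = 5.355504 mm^3/s
SE = 235 / 5.355504 = 43.8801 J/mm^3


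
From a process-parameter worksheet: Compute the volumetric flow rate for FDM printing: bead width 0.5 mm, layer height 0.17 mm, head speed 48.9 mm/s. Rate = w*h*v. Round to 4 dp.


Rate = 0.5 * 0.17 * 48.9 = 4.1565 mm^3/s


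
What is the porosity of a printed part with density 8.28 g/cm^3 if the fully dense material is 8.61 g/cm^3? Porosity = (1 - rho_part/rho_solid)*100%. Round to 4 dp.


Porosity = (1-8.28/8.61)*100 = 3.8328 %


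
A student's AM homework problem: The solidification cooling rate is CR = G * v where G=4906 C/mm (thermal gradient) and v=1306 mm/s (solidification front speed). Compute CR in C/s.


CR = 4906 * 1306 = 6407236 C/s


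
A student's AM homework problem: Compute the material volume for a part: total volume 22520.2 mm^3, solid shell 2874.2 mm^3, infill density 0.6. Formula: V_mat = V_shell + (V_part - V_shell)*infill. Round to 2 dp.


V_infill = (22520.2 - 2874.2) * 0.6 = 11787.6
V_total = 2874.2 + 11787.6 = 14661.8 mm^3


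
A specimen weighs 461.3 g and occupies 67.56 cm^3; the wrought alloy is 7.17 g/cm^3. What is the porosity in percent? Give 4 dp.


rho_part = 461.3 / 67.56 = 6.82800474 g/cm^3
Porosity = (1 - 6.82800474/7.17)*100 = 4.7698 %


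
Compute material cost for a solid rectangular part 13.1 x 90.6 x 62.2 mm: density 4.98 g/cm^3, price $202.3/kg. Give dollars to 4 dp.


V = 13.1 * 90.6 * 62.2 = 73822.692 mm^3 = 73.822692 cm^3
Mass = 73.822692 * 4.98 / 1000 = 0.36763701 kg
Cost = 0.36763701 * 202.3 = 74.373 $


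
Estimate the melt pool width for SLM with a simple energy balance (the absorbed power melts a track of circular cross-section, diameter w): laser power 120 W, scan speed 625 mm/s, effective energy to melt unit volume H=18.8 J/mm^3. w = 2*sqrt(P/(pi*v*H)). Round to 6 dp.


w = 2*sqrt(120/(pi*625*18.8)) = 0.114032 mm


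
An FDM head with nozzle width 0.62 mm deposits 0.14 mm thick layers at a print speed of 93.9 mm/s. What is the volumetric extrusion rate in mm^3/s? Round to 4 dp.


Rate = 0.62 * 0.14 * 93.9 = 8.1505 mm^3/s


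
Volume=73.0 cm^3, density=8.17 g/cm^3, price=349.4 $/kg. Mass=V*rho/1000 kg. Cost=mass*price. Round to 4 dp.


Mass = 73.0*8.17/1000 = 0.59641 kg
Cost = 0.59641 * 349.4 = 208.3857 $


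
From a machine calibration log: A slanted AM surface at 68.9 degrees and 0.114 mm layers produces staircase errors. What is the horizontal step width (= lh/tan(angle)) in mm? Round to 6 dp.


step = 0.114 / tan(68.9) = 0.043989 mm


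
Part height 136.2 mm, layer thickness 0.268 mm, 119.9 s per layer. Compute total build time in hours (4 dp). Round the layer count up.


Layers = ceil(136.2/0.268) = 509
t = 509 * 119.9 / 3600 = 16.9525 hrs


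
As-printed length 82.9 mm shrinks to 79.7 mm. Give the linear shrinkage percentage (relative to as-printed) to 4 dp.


Shrinkage = ((82.9-79.7)/82.9)*100 = 3.8601 %
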